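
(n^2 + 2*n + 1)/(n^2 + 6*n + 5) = (n + 1)/(n + 5)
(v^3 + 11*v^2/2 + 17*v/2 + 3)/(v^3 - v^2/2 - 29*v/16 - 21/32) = 16*(v^2 + 5*v + 6)/(16*v^2 - 16*v - 21)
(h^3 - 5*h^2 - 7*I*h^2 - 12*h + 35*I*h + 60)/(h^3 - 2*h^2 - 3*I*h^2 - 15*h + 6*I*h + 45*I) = (h - 4*I)/(h + 3)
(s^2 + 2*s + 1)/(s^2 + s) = (s + 1)/s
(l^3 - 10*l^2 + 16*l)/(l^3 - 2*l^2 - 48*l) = (l - 2)/(l + 6)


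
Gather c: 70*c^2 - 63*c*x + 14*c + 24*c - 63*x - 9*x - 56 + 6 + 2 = 70*c^2 + c*(38 - 63*x) - 72*x - 48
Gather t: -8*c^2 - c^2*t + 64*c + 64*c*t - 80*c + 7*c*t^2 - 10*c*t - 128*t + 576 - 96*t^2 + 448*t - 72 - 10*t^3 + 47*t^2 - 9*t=-8*c^2 - 16*c - 10*t^3 + t^2*(7*c - 49) + t*(-c^2 + 54*c + 311) + 504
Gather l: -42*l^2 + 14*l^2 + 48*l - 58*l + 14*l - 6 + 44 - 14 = -28*l^2 + 4*l + 24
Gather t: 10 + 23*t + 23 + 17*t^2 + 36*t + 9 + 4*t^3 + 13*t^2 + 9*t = 4*t^3 + 30*t^2 + 68*t + 42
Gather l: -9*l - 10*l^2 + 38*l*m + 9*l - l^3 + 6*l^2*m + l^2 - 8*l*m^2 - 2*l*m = -l^3 + l^2*(6*m - 9) + l*(-8*m^2 + 36*m)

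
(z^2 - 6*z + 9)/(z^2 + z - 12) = (z - 3)/(z + 4)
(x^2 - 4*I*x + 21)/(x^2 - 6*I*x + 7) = (x + 3*I)/(x + I)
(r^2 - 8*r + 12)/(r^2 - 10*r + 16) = (r - 6)/(r - 8)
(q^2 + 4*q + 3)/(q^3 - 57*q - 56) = (q + 3)/(q^2 - q - 56)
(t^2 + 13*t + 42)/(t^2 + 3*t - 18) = (t + 7)/(t - 3)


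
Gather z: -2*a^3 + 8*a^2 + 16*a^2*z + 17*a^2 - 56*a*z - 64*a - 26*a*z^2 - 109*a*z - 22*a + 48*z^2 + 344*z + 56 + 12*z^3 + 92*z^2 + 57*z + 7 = -2*a^3 + 25*a^2 - 86*a + 12*z^3 + z^2*(140 - 26*a) + z*(16*a^2 - 165*a + 401) + 63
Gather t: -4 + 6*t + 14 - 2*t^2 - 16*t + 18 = -2*t^2 - 10*t + 28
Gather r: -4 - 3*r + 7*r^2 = 7*r^2 - 3*r - 4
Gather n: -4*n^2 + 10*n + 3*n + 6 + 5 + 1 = -4*n^2 + 13*n + 12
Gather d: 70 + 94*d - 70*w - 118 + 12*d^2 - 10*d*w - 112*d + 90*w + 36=12*d^2 + d*(-10*w - 18) + 20*w - 12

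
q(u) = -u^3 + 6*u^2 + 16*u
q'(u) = -3*u^2 + 12*u + 16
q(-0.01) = -0.16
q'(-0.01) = 15.88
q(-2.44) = 11.21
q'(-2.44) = -31.14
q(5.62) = 101.92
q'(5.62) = -11.31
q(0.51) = 9.59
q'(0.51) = 21.34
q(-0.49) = -6.28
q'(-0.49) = 9.40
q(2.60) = 64.58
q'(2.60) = 26.92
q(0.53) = 10.02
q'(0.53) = 21.52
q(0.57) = 10.88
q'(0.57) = 21.87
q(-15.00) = 4485.00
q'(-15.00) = -839.00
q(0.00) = 0.00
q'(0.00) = 16.00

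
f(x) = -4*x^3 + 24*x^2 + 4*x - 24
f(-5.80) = 1540.61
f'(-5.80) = -678.08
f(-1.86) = 77.33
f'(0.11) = 9.13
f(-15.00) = 18816.00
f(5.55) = 53.64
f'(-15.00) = -3416.00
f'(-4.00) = -380.00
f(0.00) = -24.00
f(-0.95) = -2.71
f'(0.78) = 34.14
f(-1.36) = 25.01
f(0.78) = -8.18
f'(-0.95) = -52.43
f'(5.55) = -99.23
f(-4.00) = 600.00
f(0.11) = -23.27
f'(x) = -12*x^2 + 48*x + 4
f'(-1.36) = -83.48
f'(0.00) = 4.00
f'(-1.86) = -126.80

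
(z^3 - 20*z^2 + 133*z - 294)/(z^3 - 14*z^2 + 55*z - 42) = (z - 7)/(z - 1)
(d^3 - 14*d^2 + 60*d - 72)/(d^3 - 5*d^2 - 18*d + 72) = (d^2 - 8*d + 12)/(d^2 + d - 12)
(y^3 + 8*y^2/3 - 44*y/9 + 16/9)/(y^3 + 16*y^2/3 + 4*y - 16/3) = (y - 2/3)/(y + 2)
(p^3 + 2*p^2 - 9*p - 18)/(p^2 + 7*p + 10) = (p^2 - 9)/(p + 5)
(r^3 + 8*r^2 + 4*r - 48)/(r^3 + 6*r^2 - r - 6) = (r^2 + 2*r - 8)/(r^2 - 1)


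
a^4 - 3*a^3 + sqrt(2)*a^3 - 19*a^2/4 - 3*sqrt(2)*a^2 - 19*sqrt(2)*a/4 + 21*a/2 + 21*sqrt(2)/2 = (a - 7/2)*(a - 3/2)*(a + 2)*(a + sqrt(2))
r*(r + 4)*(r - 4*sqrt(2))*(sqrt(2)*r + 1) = sqrt(2)*r^4 - 7*r^3 + 4*sqrt(2)*r^3 - 28*r^2 - 4*sqrt(2)*r^2 - 16*sqrt(2)*r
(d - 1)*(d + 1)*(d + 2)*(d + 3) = d^4 + 5*d^3 + 5*d^2 - 5*d - 6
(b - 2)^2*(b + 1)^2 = b^4 - 2*b^3 - 3*b^2 + 4*b + 4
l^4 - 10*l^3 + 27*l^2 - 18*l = l*(l - 6)*(l - 3)*(l - 1)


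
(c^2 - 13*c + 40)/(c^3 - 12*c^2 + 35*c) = (c - 8)/(c*(c - 7))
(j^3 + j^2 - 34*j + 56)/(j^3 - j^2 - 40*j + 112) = (j - 2)/(j - 4)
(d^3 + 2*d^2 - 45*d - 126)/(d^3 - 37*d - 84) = (d + 6)/(d + 4)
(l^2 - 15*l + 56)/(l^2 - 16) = (l^2 - 15*l + 56)/(l^2 - 16)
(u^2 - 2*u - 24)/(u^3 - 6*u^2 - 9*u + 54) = (u + 4)/(u^2 - 9)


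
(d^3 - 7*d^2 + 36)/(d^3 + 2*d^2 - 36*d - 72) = (d - 3)/(d + 6)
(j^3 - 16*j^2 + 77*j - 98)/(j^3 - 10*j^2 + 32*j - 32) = (j^2 - 14*j + 49)/(j^2 - 8*j + 16)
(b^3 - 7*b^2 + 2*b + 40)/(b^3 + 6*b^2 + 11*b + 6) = (b^2 - 9*b + 20)/(b^2 + 4*b + 3)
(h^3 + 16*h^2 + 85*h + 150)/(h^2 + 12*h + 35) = (h^2 + 11*h + 30)/(h + 7)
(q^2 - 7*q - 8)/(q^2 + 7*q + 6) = (q - 8)/(q + 6)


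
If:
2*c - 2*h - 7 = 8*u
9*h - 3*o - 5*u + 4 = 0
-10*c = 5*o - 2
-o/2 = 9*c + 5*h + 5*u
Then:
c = 697/770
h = -431/385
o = -543/385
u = -142/385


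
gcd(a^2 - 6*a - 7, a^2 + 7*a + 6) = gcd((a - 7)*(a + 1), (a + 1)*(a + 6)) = a + 1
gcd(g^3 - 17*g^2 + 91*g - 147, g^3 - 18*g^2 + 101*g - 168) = g^2 - 10*g + 21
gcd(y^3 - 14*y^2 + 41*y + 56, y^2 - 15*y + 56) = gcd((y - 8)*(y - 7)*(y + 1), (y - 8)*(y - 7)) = y^2 - 15*y + 56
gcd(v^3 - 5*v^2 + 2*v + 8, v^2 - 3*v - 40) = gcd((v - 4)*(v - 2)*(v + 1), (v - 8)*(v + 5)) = 1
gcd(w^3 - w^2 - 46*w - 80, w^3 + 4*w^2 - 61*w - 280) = w^2 - 3*w - 40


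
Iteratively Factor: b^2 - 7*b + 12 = (b - 4)*(b - 3)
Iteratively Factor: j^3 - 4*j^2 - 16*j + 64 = (j - 4)*(j^2 - 16) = (j - 4)^2*(j + 4)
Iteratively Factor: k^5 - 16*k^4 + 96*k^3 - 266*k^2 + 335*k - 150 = (k - 5)*(k^4 - 11*k^3 + 41*k^2 - 61*k + 30) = (k - 5)*(k - 1)*(k^3 - 10*k^2 + 31*k - 30) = (k - 5)^2*(k - 1)*(k^2 - 5*k + 6) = (k - 5)^2*(k - 3)*(k - 1)*(k - 2)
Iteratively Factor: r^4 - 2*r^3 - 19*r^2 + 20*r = (r - 5)*(r^3 + 3*r^2 - 4*r) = r*(r - 5)*(r^2 + 3*r - 4) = r*(r - 5)*(r - 1)*(r + 4)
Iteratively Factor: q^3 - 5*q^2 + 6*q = (q - 3)*(q^2 - 2*q) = (q - 3)*(q - 2)*(q)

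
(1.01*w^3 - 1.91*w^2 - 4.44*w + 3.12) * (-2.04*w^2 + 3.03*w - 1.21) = -2.0604*w^5 + 6.9567*w^4 + 2.0482*w^3 - 17.5069*w^2 + 14.826*w - 3.7752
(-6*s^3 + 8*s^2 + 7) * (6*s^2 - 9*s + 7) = -36*s^5 + 102*s^4 - 114*s^3 + 98*s^2 - 63*s + 49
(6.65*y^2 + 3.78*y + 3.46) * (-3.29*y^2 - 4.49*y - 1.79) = -21.8785*y^4 - 42.2947*y^3 - 40.2591*y^2 - 22.3016*y - 6.1934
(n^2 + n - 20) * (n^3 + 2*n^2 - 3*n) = n^5 + 3*n^4 - 21*n^3 - 43*n^2 + 60*n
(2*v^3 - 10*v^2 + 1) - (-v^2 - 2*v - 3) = 2*v^3 - 9*v^2 + 2*v + 4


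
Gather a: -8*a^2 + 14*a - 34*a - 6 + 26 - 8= -8*a^2 - 20*a + 12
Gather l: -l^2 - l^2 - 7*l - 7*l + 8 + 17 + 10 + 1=-2*l^2 - 14*l + 36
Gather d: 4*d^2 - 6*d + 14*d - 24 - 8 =4*d^2 + 8*d - 32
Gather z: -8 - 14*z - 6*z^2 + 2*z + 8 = -6*z^2 - 12*z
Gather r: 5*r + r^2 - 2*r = r^2 + 3*r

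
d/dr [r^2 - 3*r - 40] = 2*r - 3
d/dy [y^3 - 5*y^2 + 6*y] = 3*y^2 - 10*y + 6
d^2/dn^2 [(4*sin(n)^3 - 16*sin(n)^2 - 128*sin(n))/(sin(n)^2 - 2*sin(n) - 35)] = 4*(-sin(n)^7 + 6*sin(n)^6 + 94*sin(n)^5 - 130*sin(n)^4 - 3467*sin(n)^3 + 16940*sin(n)^2 + 39830*sin(n) - 5320)/((sin(n) - 7)^3*(sin(n) + 5)^3)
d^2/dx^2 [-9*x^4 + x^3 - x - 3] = 6*x*(1 - 18*x)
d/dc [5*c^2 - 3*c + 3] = 10*c - 3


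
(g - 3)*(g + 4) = g^2 + g - 12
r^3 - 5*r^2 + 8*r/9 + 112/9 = (r - 4)*(r - 7/3)*(r + 4/3)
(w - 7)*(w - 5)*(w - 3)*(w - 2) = w^4 - 17*w^3 + 101*w^2 - 247*w + 210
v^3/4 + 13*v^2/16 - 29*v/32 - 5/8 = (v/4 + 1)*(v - 5/4)*(v + 1/2)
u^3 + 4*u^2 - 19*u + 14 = (u - 2)*(u - 1)*(u + 7)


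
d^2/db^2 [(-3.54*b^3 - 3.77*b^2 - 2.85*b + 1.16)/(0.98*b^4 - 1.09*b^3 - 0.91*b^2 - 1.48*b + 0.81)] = (-6.79963200000002*b^9 - 21.724248*b^8 - 27.624828*b^7 - 9.55041799999995*b^6 - 6.15057000000002*b^5 + 26.962254*b^4 + 4.230188*b^3 - 15.464118*b^2 - 11.021262*b - 4.988354)/(0.941192*b^12 - 3.140508*b^11 + 0.871122*b^10 + 0.273167000000002*b^9 + 11.010489*b^8 - 5.255319*b^7 - 4.568932*b^6 - 13.067682*b^5 + 5.801577*b^4 + 1.158209*b^3 + 3.531519*b^2 - 2.913084*b + 0.531441)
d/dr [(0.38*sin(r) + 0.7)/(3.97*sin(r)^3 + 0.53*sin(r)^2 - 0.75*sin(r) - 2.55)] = (-3.0049*sin(r) + 0.7543*sin(3*r) + 4.2692*cos(2*r) - 4.7132)*cos(r)/(3.97*sin(r)^3 + 0.53*sin(r)^2 - 0.75*sin(r) - 2.55)^2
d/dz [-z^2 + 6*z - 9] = 6 - 2*z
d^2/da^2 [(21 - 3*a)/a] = 42/a^3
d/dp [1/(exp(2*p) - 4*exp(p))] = 2*(2 - exp(p))*exp(-p)/(exp(p) - 4)^2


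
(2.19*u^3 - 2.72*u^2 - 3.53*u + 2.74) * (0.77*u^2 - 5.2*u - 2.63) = 1.6863*u^5 - 13.4824*u^4 + 5.6662*u^3 + 27.6194*u^2 - 4.9641*u - 7.2062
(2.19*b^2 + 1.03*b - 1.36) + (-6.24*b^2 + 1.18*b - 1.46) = -4.05*b^2 + 2.21*b - 2.82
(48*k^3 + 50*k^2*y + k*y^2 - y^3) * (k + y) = 48*k^4 + 98*k^3*y + 51*k^2*y^2 - y^4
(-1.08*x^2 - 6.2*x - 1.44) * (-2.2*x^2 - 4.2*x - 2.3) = 2.376*x^4 + 18.176*x^3 + 31.692*x^2 + 20.308*x + 3.312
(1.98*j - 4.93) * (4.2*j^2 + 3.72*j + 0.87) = 8.316*j^3 - 13.3404*j^2 - 16.617*j - 4.2891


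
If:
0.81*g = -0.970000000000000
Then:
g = -1.20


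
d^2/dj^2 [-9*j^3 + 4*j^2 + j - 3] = 8 - 54*j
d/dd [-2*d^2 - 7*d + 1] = -4*d - 7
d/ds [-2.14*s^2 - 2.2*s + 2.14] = -4.28*s - 2.2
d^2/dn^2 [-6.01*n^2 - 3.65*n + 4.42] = -12.0200000000000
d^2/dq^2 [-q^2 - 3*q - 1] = -2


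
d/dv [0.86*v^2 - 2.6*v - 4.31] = 1.72*v - 2.6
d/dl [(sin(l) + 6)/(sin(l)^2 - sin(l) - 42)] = -cos(l)/(sin(l) - 7)^2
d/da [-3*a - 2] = -3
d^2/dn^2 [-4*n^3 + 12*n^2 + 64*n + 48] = 24 - 24*n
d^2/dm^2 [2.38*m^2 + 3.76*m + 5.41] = 4.76000000000000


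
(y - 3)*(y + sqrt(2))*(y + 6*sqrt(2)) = y^3 - 3*y^2 + 7*sqrt(2)*y^2 - 21*sqrt(2)*y + 12*y - 36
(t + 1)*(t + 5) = t^2 + 6*t + 5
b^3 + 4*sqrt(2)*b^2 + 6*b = b*(b + sqrt(2))*(b + 3*sqrt(2))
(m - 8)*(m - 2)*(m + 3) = m^3 - 7*m^2 - 14*m + 48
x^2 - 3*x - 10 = (x - 5)*(x + 2)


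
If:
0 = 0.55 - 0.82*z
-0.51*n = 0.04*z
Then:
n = -0.05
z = 0.67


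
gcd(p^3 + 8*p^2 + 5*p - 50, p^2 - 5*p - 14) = 1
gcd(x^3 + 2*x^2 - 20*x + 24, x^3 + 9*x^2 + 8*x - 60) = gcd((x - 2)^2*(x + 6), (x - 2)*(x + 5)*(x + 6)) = x^2 + 4*x - 12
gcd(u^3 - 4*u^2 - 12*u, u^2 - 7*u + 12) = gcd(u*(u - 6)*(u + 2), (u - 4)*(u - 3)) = 1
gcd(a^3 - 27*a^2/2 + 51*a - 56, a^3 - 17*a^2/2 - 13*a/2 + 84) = a^2 - 23*a/2 + 28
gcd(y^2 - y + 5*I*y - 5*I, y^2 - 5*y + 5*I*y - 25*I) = y + 5*I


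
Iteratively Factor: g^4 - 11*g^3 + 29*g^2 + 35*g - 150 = (g - 5)*(g^3 - 6*g^2 - g + 30) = (g - 5)*(g - 3)*(g^2 - 3*g - 10) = (g - 5)*(g - 3)*(g + 2)*(g - 5)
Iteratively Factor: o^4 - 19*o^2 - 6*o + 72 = (o - 2)*(o^3 + 2*o^2 - 15*o - 36) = (o - 4)*(o - 2)*(o^2 + 6*o + 9) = (o - 4)*(o - 2)*(o + 3)*(o + 3)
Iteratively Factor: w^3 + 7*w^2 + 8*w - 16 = (w - 1)*(w^2 + 8*w + 16) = (w - 1)*(w + 4)*(w + 4)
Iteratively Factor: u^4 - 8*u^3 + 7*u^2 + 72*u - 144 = (u - 4)*(u^3 - 4*u^2 - 9*u + 36) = (u - 4)*(u - 3)*(u^2 - u - 12) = (u - 4)^2*(u - 3)*(u + 3)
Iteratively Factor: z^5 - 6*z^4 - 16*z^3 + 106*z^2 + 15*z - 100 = (z + 1)*(z^4 - 7*z^3 - 9*z^2 + 115*z - 100) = (z - 1)*(z + 1)*(z^3 - 6*z^2 - 15*z + 100) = (z - 5)*(z - 1)*(z + 1)*(z^2 - z - 20) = (z - 5)*(z - 1)*(z + 1)*(z + 4)*(z - 5)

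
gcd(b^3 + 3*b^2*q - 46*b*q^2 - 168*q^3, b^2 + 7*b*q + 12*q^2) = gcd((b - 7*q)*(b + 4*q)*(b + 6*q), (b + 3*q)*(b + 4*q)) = b + 4*q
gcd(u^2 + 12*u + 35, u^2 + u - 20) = u + 5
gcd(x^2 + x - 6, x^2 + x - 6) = x^2 + x - 6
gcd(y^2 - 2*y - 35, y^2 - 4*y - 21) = y - 7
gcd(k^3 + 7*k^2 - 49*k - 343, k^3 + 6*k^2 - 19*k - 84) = k + 7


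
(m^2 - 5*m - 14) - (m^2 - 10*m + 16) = 5*m - 30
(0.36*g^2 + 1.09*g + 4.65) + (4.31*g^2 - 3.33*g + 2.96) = 4.67*g^2 - 2.24*g + 7.61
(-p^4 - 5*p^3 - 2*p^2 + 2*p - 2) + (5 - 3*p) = -p^4 - 5*p^3 - 2*p^2 - p + 3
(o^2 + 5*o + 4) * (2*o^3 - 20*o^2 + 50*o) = 2*o^5 - 10*o^4 - 42*o^3 + 170*o^2 + 200*o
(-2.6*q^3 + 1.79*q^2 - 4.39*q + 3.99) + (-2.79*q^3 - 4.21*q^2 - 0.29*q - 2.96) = -5.39*q^3 - 2.42*q^2 - 4.68*q + 1.03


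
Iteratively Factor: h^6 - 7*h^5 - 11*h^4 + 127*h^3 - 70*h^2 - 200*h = (h + 4)*(h^5 - 11*h^4 + 33*h^3 - 5*h^2 - 50*h) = (h - 5)*(h + 4)*(h^4 - 6*h^3 + 3*h^2 + 10*h) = (h - 5)^2*(h + 4)*(h^3 - h^2 - 2*h) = h*(h - 5)^2*(h + 4)*(h^2 - h - 2) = h*(h - 5)^2*(h - 2)*(h + 4)*(h + 1)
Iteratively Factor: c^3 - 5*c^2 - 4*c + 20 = (c - 2)*(c^2 - 3*c - 10) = (c - 2)*(c + 2)*(c - 5)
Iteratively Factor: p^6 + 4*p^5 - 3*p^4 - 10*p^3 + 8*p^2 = (p + 4)*(p^5 - 3*p^3 + 2*p^2) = p*(p + 4)*(p^4 - 3*p^2 + 2*p) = p*(p + 2)*(p + 4)*(p^3 - 2*p^2 + p) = p*(p - 1)*(p + 2)*(p + 4)*(p^2 - p) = p^2*(p - 1)*(p + 2)*(p + 4)*(p - 1)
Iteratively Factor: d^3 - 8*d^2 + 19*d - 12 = (d - 3)*(d^2 - 5*d + 4) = (d - 4)*(d - 3)*(d - 1)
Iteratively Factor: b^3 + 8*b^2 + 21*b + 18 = (b + 2)*(b^2 + 6*b + 9) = (b + 2)*(b + 3)*(b + 3)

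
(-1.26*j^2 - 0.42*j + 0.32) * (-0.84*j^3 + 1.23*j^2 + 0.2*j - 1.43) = 1.0584*j^5 - 1.197*j^4 - 1.0374*j^3 + 2.1114*j^2 + 0.6646*j - 0.4576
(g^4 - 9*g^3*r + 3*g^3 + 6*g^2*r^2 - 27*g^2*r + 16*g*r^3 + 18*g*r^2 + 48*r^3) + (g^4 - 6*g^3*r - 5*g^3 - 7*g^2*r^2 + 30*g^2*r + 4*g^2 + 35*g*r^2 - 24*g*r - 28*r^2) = 2*g^4 - 15*g^3*r - 2*g^3 - g^2*r^2 + 3*g^2*r + 4*g^2 + 16*g*r^3 + 53*g*r^2 - 24*g*r + 48*r^3 - 28*r^2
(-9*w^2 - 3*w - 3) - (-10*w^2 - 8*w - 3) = w^2 + 5*w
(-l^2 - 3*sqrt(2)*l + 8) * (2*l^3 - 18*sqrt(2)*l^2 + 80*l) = -2*l^5 + 12*sqrt(2)*l^4 + 44*l^3 - 384*sqrt(2)*l^2 + 640*l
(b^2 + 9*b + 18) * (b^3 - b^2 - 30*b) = b^5 + 8*b^4 - 21*b^3 - 288*b^2 - 540*b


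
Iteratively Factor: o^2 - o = (o)*(o - 1)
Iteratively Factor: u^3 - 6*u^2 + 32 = (u - 4)*(u^2 - 2*u - 8) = (u - 4)*(u + 2)*(u - 4)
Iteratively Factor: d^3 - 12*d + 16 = (d - 2)*(d^2 + 2*d - 8) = (d - 2)*(d + 4)*(d - 2)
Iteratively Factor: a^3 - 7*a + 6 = (a - 2)*(a^2 + 2*a - 3) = (a - 2)*(a + 3)*(a - 1)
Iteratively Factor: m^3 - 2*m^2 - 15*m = (m - 5)*(m^2 + 3*m) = m*(m - 5)*(m + 3)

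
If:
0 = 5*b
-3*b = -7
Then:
No Solution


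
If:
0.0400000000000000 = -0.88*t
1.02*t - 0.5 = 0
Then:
No Solution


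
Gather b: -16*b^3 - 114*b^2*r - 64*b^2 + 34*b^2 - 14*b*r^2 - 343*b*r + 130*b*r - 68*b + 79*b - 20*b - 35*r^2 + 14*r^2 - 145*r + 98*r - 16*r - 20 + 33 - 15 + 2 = -16*b^3 + b^2*(-114*r - 30) + b*(-14*r^2 - 213*r - 9) - 21*r^2 - 63*r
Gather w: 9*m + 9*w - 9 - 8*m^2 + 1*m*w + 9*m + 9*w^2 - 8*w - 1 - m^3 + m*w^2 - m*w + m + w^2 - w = -m^3 - 8*m^2 + 19*m + w^2*(m + 10) - 10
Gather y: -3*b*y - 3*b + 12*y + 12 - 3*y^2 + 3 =-3*b - 3*y^2 + y*(12 - 3*b) + 15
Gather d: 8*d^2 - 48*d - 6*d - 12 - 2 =8*d^2 - 54*d - 14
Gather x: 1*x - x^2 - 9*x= -x^2 - 8*x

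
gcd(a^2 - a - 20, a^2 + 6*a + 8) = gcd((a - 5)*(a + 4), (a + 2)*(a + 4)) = a + 4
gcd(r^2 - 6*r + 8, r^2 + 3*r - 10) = r - 2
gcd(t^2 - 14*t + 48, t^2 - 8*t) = t - 8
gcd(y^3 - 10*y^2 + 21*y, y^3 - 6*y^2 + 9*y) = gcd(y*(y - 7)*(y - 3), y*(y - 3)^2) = y^2 - 3*y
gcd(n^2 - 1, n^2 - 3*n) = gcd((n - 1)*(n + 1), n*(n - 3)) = 1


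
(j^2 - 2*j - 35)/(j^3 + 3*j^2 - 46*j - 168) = (j + 5)/(j^2 + 10*j + 24)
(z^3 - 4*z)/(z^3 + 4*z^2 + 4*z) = (z - 2)/(z + 2)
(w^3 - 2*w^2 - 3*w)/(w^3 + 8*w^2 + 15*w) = (w^2 - 2*w - 3)/(w^2 + 8*w + 15)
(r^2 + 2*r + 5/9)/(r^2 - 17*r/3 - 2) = (r + 5/3)/(r - 6)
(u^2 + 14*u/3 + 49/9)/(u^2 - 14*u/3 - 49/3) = (u + 7/3)/(u - 7)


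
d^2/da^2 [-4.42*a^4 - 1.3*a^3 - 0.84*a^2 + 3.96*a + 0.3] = -53.04*a^2 - 7.8*a - 1.68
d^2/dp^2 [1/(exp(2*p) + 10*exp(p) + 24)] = 2*(4*(exp(p) + 5)^2*exp(p) - (2*exp(p) + 5)*(exp(2*p) + 10*exp(p) + 24))*exp(p)/(exp(2*p) + 10*exp(p) + 24)^3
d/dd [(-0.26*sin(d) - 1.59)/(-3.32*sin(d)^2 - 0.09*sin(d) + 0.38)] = (-10.5576*sin(d) + 0.4316*cos(2*d) - 0.6735)*cos(d)/(3.32*sin(d)^2 + 0.09*sin(d) - 0.38)^2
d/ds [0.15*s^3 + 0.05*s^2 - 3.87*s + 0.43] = 0.45*s^2 + 0.1*s - 3.87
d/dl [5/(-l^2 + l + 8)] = 5*(2*l - 1)/(-l^2 + l + 8)^2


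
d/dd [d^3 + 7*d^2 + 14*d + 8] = 3*d^2 + 14*d + 14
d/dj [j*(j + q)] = 2*j + q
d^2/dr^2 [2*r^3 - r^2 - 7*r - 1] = 12*r - 2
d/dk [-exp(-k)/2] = exp(-k)/2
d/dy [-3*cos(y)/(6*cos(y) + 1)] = 3*sin(y)/(6*cos(y) + 1)^2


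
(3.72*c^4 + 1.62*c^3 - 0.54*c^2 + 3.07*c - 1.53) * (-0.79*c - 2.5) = -2.9388*c^5 - 10.5798*c^4 - 3.6234*c^3 - 1.0753*c^2 - 6.4663*c + 3.825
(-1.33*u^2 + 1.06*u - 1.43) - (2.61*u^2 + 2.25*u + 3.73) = -3.94*u^2 - 1.19*u - 5.16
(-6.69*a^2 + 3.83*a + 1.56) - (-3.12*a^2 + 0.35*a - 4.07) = -3.57*a^2 + 3.48*a + 5.63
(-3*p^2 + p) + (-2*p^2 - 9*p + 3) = -5*p^2 - 8*p + 3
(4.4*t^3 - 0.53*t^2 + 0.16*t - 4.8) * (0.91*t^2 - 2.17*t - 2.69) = 4.004*t^5 - 10.0303*t^4 - 10.5403*t^3 - 3.2895*t^2 + 9.9856*t + 12.912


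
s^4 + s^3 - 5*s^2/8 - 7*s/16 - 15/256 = (s - 3/4)*(s + 1/4)^2*(s + 5/4)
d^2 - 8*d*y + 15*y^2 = (d - 5*y)*(d - 3*y)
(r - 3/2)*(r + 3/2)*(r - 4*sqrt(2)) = r^3 - 4*sqrt(2)*r^2 - 9*r/4 + 9*sqrt(2)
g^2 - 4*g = g*(g - 4)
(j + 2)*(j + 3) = j^2 + 5*j + 6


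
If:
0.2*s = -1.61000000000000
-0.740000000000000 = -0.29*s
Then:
No Solution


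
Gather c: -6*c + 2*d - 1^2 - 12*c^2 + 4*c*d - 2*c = -12*c^2 + c*(4*d - 8) + 2*d - 1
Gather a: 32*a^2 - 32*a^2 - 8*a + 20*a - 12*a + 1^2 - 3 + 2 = 0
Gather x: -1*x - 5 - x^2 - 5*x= -x^2 - 6*x - 5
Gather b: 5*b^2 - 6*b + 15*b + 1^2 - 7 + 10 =5*b^2 + 9*b + 4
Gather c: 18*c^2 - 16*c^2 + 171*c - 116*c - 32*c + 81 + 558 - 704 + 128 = 2*c^2 + 23*c + 63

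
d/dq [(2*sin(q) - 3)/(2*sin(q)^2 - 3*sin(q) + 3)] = (-4*sin(q)^2 + 12*sin(q) - 3)*cos(q)/(-3*sin(q) - cos(2*q) + 4)^2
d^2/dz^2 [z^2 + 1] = 2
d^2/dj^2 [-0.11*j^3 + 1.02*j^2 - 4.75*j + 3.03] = 2.04 - 0.66*j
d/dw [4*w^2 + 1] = 8*w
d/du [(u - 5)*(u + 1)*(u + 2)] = 3*u^2 - 4*u - 13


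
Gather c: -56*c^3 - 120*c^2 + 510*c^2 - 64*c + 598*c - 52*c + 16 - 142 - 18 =-56*c^3 + 390*c^2 + 482*c - 144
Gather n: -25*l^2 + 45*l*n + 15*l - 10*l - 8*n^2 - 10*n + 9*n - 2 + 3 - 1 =-25*l^2 + 5*l - 8*n^2 + n*(45*l - 1)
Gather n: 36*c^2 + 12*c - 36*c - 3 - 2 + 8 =36*c^2 - 24*c + 3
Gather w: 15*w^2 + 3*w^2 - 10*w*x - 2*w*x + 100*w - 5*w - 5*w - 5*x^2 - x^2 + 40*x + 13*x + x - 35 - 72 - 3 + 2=18*w^2 + w*(90 - 12*x) - 6*x^2 + 54*x - 108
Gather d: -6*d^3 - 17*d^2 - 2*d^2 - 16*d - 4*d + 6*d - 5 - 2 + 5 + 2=-6*d^3 - 19*d^2 - 14*d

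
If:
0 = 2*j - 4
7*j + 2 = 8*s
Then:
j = 2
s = 2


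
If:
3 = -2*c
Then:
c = -3/2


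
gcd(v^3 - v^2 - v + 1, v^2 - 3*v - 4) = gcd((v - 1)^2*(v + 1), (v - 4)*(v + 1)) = v + 1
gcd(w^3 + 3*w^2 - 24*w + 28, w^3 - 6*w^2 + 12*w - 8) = w^2 - 4*w + 4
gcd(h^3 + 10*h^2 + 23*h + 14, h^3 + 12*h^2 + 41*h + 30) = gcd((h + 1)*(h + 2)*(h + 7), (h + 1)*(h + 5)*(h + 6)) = h + 1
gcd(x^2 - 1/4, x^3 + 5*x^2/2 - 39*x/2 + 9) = x - 1/2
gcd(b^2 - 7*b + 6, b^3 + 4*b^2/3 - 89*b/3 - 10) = 1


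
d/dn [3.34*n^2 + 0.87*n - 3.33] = 6.68*n + 0.87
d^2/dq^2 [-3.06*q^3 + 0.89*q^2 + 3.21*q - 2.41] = 1.78 - 18.36*q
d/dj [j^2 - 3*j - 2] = 2*j - 3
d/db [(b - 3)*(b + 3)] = 2*b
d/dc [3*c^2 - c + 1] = 6*c - 1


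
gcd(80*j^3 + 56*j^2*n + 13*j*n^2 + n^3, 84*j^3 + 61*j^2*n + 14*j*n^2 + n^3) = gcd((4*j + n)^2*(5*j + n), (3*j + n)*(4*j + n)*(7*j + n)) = 4*j + n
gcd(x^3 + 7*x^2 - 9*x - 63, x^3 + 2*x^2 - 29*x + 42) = x^2 + 4*x - 21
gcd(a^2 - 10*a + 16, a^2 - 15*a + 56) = a - 8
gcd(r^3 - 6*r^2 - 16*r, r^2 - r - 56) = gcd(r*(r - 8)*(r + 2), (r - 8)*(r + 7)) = r - 8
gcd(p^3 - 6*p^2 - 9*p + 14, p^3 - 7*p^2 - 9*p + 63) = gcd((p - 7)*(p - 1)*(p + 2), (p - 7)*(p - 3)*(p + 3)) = p - 7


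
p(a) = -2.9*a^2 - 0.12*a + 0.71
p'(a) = -5.8*a - 0.12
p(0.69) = -0.75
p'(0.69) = -4.12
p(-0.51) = 0.02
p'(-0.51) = 2.84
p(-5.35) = -81.65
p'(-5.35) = 30.91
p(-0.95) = -1.79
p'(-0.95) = 5.39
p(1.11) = -3.00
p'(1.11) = -6.56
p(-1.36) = -4.49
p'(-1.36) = 7.77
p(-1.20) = -3.32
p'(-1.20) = 6.84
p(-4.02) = -45.67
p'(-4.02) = 23.20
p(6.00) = -104.41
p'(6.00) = -34.92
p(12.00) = -418.33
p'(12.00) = -69.72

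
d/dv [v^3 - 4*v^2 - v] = 3*v^2 - 8*v - 1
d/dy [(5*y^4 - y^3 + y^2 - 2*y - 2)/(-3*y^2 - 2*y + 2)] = (-30*y^5 - 27*y^4 + 44*y^3 - 14*y^2 - 8*y - 8)/(9*y^4 + 12*y^3 - 8*y^2 - 8*y + 4)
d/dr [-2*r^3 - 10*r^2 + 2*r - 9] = -6*r^2 - 20*r + 2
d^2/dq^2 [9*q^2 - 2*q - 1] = 18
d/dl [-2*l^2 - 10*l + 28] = -4*l - 10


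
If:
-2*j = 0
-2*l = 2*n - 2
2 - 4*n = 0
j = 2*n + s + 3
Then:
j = 0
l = 1/2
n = 1/2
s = -4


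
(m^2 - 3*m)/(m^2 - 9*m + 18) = m/(m - 6)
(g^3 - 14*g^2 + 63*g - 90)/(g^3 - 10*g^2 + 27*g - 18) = (g - 5)/(g - 1)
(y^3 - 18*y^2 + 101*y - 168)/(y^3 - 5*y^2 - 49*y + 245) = (y^2 - 11*y + 24)/(y^2 + 2*y - 35)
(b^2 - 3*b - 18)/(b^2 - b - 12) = (b - 6)/(b - 4)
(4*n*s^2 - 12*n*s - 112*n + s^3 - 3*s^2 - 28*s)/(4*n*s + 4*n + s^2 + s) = (s^2 - 3*s - 28)/(s + 1)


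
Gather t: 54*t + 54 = 54*t + 54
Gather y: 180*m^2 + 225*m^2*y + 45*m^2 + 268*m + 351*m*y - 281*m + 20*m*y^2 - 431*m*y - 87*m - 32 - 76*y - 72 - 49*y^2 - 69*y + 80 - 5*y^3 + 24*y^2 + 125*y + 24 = 225*m^2 - 100*m - 5*y^3 + y^2*(20*m - 25) + y*(225*m^2 - 80*m - 20)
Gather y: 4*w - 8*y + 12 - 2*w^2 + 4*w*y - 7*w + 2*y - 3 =-2*w^2 - 3*w + y*(4*w - 6) + 9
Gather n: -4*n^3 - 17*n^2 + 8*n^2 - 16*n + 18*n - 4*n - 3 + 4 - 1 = -4*n^3 - 9*n^2 - 2*n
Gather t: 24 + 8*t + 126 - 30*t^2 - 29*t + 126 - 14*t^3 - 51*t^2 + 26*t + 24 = -14*t^3 - 81*t^2 + 5*t + 300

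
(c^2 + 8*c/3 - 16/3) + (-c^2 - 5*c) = -7*c/3 - 16/3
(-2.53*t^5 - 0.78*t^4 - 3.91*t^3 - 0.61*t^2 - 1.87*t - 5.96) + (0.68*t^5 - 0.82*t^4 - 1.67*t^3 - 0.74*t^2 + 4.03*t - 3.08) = -1.85*t^5 - 1.6*t^4 - 5.58*t^3 - 1.35*t^2 + 2.16*t - 9.04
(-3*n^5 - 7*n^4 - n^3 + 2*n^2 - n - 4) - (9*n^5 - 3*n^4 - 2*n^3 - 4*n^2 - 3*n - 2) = -12*n^5 - 4*n^4 + n^3 + 6*n^2 + 2*n - 2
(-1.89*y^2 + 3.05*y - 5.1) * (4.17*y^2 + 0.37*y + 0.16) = -7.8813*y^4 + 12.0192*y^3 - 20.4409*y^2 - 1.399*y - 0.816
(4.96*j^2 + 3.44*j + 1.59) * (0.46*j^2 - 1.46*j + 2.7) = 2.2816*j^4 - 5.6592*j^3 + 9.101*j^2 + 6.9666*j + 4.293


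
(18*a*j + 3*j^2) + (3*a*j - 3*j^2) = 21*a*j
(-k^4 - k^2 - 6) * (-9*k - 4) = 9*k^5 + 4*k^4 + 9*k^3 + 4*k^2 + 54*k + 24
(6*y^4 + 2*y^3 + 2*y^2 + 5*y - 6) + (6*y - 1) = 6*y^4 + 2*y^3 + 2*y^2 + 11*y - 7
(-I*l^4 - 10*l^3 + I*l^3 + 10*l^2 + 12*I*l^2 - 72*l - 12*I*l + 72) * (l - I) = -I*l^5 - 11*l^4 + I*l^4 + 11*l^3 + 22*I*l^3 - 60*l^2 - 22*I*l^2 + 60*l + 72*I*l - 72*I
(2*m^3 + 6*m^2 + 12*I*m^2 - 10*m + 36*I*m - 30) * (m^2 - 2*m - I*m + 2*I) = 2*m^5 + 2*m^4 + 10*I*m^4 - 10*m^3 + 10*I*m^3 + 2*m^2 - 50*I*m^2 - 12*m + 10*I*m - 60*I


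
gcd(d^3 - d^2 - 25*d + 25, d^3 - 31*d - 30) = d + 5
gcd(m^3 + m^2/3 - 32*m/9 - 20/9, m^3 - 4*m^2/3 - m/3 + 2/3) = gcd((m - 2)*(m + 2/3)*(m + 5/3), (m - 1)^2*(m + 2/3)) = m + 2/3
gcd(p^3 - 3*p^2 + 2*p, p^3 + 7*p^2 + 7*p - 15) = p - 1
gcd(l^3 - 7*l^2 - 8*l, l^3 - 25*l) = l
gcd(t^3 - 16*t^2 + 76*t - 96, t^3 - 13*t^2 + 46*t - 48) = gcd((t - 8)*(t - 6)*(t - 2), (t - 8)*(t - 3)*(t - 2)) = t^2 - 10*t + 16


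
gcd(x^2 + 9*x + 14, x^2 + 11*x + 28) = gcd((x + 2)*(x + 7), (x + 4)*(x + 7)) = x + 7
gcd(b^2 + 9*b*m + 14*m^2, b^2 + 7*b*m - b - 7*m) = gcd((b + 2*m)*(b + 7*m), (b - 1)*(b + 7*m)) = b + 7*m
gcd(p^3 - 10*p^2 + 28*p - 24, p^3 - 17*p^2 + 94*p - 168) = p - 6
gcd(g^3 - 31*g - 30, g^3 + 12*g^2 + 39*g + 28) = g + 1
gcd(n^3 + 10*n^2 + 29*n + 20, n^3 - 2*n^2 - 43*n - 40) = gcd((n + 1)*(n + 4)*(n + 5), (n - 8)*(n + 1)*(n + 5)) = n^2 + 6*n + 5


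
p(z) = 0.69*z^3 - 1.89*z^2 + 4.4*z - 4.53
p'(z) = 2.07*z^2 - 3.78*z + 4.4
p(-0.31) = -6.10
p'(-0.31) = 5.77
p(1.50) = 0.15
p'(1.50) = 3.39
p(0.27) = -3.47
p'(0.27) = 3.53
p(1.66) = 0.72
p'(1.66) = 3.83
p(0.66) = -2.25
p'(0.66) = 2.81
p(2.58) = 6.09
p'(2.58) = 8.43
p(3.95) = 25.89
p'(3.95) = 21.77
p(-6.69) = -325.15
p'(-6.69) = 122.33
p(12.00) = 968.43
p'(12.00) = 257.12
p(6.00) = 102.87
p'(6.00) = 56.24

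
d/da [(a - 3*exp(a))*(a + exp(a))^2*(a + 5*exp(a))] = 4*a^3*exp(a) + 4*a^3 - 20*a^2*exp(2*a) + 12*a^2*exp(a) - 84*a*exp(3*a) - 20*a*exp(2*a) - 60*exp(4*a) - 28*exp(3*a)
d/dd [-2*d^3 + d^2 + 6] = 2*d*(1 - 3*d)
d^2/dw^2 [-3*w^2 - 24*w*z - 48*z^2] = -6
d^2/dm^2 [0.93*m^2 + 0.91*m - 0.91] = 1.86000000000000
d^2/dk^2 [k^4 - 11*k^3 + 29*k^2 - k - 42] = 12*k^2 - 66*k + 58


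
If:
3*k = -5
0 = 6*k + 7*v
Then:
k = -5/3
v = 10/7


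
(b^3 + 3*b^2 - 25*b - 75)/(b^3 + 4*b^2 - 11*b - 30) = (b^2 - 2*b - 15)/(b^2 - b - 6)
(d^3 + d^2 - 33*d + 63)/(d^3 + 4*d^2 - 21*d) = (d - 3)/d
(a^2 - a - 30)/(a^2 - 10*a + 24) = (a + 5)/(a - 4)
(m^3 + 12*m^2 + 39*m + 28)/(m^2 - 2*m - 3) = (m^2 + 11*m + 28)/(m - 3)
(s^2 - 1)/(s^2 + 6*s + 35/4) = 4*(s^2 - 1)/(4*s^2 + 24*s + 35)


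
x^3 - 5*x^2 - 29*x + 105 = (x - 7)*(x - 3)*(x + 5)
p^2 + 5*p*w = p*(p + 5*w)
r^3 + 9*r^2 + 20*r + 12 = (r + 1)*(r + 2)*(r + 6)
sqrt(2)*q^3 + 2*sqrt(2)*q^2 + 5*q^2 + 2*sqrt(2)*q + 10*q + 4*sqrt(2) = (q + 2)*(q + 2*sqrt(2))*(sqrt(2)*q + 1)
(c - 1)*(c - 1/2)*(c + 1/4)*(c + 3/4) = c^4 - c^3/2 - 13*c^2/16 + 7*c/32 + 3/32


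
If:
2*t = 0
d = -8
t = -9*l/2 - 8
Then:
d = -8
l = -16/9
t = 0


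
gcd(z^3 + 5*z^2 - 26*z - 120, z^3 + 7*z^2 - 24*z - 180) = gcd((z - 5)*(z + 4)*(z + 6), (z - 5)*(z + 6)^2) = z^2 + z - 30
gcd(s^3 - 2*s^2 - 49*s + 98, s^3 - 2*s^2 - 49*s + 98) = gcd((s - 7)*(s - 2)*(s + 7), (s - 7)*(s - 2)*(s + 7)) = s^3 - 2*s^2 - 49*s + 98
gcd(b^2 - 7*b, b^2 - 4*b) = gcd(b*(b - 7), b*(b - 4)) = b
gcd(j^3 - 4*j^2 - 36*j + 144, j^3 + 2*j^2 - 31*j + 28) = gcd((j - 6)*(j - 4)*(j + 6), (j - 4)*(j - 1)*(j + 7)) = j - 4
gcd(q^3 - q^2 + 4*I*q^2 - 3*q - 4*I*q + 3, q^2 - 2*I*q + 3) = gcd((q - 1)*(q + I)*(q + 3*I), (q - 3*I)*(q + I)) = q + I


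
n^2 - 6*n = n*(n - 6)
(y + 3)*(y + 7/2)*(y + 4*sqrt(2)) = y^3 + 4*sqrt(2)*y^2 + 13*y^2/2 + 21*y/2 + 26*sqrt(2)*y + 42*sqrt(2)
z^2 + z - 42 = (z - 6)*(z + 7)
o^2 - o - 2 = (o - 2)*(o + 1)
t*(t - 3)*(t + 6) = t^3 + 3*t^2 - 18*t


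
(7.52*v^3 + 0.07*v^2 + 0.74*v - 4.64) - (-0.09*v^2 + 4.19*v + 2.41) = 7.52*v^3 + 0.16*v^2 - 3.45*v - 7.05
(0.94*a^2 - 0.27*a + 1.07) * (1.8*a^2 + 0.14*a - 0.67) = 1.692*a^4 - 0.3544*a^3 + 1.2584*a^2 + 0.3307*a - 0.7169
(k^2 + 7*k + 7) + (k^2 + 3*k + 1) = 2*k^2 + 10*k + 8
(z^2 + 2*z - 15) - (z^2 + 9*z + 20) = -7*z - 35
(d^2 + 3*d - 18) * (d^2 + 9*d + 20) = d^4 + 12*d^3 + 29*d^2 - 102*d - 360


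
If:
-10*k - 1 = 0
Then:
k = -1/10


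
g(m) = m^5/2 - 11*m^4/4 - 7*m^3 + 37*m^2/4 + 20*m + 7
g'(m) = 5*m^4/2 - 11*m^3 - 21*m^2 + 37*m/2 + 20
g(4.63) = -596.78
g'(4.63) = -287.45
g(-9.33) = -49876.48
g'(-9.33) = 25896.97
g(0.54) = 19.18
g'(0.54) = 22.35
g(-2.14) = -4.95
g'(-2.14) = 44.47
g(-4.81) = -1855.56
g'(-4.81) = 2007.49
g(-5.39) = -3331.65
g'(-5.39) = 3142.75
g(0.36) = 15.03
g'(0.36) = 23.47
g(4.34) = -509.97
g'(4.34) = -307.52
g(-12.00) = -168245.00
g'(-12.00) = 67622.00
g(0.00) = 7.00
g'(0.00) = 20.00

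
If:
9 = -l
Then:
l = -9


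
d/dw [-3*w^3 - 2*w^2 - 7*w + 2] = -9*w^2 - 4*w - 7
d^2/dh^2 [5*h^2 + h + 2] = 10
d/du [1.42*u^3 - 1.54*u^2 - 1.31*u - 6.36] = 4.26*u^2 - 3.08*u - 1.31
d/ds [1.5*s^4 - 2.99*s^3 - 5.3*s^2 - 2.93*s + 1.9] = 6.0*s^3 - 8.97*s^2 - 10.6*s - 2.93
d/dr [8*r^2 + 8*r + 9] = 16*r + 8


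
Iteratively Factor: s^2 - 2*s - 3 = (s - 3)*(s + 1)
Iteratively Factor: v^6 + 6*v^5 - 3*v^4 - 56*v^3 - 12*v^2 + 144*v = (v - 2)*(v^5 + 8*v^4 + 13*v^3 - 30*v^2 - 72*v) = (v - 2)*(v + 3)*(v^4 + 5*v^3 - 2*v^2 - 24*v) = (v - 2)^2*(v + 3)*(v^3 + 7*v^2 + 12*v) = (v - 2)^2*(v + 3)^2*(v^2 + 4*v) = v*(v - 2)^2*(v + 3)^2*(v + 4)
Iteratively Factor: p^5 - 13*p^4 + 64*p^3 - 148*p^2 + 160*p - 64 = (p - 4)*(p^4 - 9*p^3 + 28*p^2 - 36*p + 16) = (p - 4)*(p - 2)*(p^3 - 7*p^2 + 14*p - 8) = (p - 4)^2*(p - 2)*(p^2 - 3*p + 2) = (p - 4)^2*(p - 2)*(p - 1)*(p - 2)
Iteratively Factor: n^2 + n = (n + 1)*(n)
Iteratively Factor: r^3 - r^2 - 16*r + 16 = (r + 4)*(r^2 - 5*r + 4) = (r - 1)*(r + 4)*(r - 4)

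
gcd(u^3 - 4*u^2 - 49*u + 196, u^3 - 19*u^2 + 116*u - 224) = u^2 - 11*u + 28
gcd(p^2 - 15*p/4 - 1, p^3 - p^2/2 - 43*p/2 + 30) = p - 4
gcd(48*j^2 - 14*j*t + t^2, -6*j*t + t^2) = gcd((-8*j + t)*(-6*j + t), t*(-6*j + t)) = -6*j + t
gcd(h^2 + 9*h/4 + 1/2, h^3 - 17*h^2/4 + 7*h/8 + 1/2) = h + 1/4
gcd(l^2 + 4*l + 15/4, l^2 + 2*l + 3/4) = l + 3/2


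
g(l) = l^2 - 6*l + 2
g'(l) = 2*l - 6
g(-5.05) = 57.80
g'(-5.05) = -16.10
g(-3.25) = 32.06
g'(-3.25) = -12.50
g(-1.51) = 13.34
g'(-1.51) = -9.02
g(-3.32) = 32.94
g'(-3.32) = -12.64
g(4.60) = -4.44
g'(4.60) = 3.20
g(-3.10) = 30.21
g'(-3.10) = -12.20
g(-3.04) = 29.48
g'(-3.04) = -12.08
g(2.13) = -6.24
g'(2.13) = -1.74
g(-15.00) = 317.00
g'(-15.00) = -36.00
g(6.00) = 2.00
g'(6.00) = 6.00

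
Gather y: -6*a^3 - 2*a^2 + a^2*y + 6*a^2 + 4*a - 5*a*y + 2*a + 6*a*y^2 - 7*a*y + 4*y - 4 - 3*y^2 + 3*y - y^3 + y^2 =-6*a^3 + 4*a^2 + 6*a - y^3 + y^2*(6*a - 2) + y*(a^2 - 12*a + 7) - 4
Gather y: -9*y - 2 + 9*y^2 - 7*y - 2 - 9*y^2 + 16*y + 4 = 0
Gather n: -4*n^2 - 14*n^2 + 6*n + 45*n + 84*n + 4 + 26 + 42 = -18*n^2 + 135*n + 72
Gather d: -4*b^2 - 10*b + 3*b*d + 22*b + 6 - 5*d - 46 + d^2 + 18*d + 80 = -4*b^2 + 12*b + d^2 + d*(3*b + 13) + 40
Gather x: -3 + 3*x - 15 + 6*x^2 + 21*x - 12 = 6*x^2 + 24*x - 30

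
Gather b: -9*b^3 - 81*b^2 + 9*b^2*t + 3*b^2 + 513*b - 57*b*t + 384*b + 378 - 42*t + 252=-9*b^3 + b^2*(9*t - 78) + b*(897 - 57*t) - 42*t + 630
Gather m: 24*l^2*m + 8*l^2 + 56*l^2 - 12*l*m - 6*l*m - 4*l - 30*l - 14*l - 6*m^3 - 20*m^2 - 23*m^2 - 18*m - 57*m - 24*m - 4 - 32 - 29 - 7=64*l^2 - 48*l - 6*m^3 - 43*m^2 + m*(24*l^2 - 18*l - 99) - 72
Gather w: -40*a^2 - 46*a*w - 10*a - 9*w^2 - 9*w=-40*a^2 - 10*a - 9*w^2 + w*(-46*a - 9)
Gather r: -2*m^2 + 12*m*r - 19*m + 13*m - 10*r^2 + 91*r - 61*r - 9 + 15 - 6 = -2*m^2 - 6*m - 10*r^2 + r*(12*m + 30)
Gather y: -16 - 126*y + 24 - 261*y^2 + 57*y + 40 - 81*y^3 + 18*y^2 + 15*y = -81*y^3 - 243*y^2 - 54*y + 48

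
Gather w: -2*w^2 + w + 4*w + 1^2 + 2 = -2*w^2 + 5*w + 3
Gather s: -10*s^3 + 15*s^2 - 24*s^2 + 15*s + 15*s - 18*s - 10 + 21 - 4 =-10*s^3 - 9*s^2 + 12*s + 7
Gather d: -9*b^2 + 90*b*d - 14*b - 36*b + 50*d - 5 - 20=-9*b^2 - 50*b + d*(90*b + 50) - 25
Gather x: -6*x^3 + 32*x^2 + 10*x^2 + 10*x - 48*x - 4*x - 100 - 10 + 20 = -6*x^3 + 42*x^2 - 42*x - 90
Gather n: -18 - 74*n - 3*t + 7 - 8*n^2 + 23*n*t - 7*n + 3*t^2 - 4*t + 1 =-8*n^2 + n*(23*t - 81) + 3*t^2 - 7*t - 10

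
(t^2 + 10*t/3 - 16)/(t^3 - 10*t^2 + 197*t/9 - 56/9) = 3*(t + 6)/(3*t^2 - 22*t + 7)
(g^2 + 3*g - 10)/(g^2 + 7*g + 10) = (g - 2)/(g + 2)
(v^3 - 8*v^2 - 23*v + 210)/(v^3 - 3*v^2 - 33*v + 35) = (v - 6)/(v - 1)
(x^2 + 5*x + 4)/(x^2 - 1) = (x + 4)/(x - 1)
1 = 1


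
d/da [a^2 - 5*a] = 2*a - 5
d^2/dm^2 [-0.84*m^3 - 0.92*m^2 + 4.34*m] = -5.04*m - 1.84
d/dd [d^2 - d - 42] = 2*d - 1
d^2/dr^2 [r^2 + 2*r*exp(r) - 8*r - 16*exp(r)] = 2*r*exp(r) - 12*exp(r) + 2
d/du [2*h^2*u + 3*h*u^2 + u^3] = 2*h^2 + 6*h*u + 3*u^2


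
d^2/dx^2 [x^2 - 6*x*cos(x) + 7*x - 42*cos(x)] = 6*x*cos(x) + 12*sin(x) + 42*cos(x) + 2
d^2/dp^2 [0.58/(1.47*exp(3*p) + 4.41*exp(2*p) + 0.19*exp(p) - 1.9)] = (0.58*(4.41*exp(2*p) + 8.82*exp(p) + 0.19)*(8.82*exp(2*p) + 17.64*exp(p) + 0.38)*exp(p) - (7.6734*exp(2*p) + 10.2312*exp(p) + 0.1102)*(1.47*exp(3*p) + 4.41*exp(2*p) + 0.19*exp(p) - 1.9))*exp(p)/(1.47*exp(3*p) + 4.41*exp(2*p) + 0.19*exp(p) - 1.9)^3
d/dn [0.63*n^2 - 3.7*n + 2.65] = 1.26*n - 3.7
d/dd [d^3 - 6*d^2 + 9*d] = 3*d^2 - 12*d + 9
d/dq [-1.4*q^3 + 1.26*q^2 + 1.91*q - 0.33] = -4.2*q^2 + 2.52*q + 1.91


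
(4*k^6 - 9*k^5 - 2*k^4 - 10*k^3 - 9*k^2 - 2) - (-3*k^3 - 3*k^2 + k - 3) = 4*k^6 - 9*k^5 - 2*k^4 - 7*k^3 - 6*k^2 - k + 1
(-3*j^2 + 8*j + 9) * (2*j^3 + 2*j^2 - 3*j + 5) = -6*j^5 + 10*j^4 + 43*j^3 - 21*j^2 + 13*j + 45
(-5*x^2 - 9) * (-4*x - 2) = 20*x^3 + 10*x^2 + 36*x + 18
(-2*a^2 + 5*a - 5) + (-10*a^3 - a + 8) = -10*a^3 - 2*a^2 + 4*a + 3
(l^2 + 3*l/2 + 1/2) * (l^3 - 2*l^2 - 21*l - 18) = l^5 - l^4/2 - 47*l^3/2 - 101*l^2/2 - 75*l/2 - 9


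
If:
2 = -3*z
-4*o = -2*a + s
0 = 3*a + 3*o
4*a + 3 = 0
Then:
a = -3/4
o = 3/4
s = -9/2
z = -2/3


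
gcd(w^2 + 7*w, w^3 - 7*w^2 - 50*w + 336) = w + 7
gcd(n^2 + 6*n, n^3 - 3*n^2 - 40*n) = n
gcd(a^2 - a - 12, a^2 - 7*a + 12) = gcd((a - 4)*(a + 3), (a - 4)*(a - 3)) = a - 4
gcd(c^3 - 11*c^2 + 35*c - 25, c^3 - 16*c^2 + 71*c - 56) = c - 1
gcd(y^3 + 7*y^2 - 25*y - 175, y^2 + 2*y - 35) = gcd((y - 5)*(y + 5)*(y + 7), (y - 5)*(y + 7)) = y^2 + 2*y - 35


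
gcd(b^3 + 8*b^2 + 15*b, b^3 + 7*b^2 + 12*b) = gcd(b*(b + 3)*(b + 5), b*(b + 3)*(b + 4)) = b^2 + 3*b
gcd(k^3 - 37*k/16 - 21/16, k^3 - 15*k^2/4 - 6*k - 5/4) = k + 1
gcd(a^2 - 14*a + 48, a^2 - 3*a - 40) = a - 8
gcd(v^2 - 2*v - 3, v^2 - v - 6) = v - 3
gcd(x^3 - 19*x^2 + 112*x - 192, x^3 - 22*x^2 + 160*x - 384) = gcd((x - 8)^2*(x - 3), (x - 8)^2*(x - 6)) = x^2 - 16*x + 64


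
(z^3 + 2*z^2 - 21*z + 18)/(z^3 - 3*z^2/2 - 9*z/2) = 2*(z^2 + 5*z - 6)/(z*(2*z + 3))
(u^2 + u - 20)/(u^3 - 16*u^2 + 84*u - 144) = (u + 5)/(u^2 - 12*u + 36)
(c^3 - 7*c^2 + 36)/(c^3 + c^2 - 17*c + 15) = (c^2 - 4*c - 12)/(c^2 + 4*c - 5)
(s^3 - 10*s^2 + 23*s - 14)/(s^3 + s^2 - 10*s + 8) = (s - 7)/(s + 4)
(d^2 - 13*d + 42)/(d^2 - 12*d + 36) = (d - 7)/(d - 6)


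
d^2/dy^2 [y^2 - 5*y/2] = 2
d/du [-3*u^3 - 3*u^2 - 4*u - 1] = -9*u^2 - 6*u - 4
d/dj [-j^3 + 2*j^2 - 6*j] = -3*j^2 + 4*j - 6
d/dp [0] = 0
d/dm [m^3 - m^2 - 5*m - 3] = 3*m^2 - 2*m - 5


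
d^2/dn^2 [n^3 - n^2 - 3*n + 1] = 6*n - 2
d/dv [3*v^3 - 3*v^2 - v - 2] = 9*v^2 - 6*v - 1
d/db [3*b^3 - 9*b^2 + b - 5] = 9*b^2 - 18*b + 1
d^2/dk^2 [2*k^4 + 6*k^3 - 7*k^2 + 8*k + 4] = 24*k^2 + 36*k - 14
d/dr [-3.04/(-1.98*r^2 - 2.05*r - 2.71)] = (-12.0384*r - 6.232)/(1.98*r^2 + 2.05*r + 2.71)^2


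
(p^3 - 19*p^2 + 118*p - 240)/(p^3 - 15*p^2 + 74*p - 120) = (p - 8)/(p - 4)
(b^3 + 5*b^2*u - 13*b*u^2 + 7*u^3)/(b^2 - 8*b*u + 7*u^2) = (-b^2 - 6*b*u + 7*u^2)/(-b + 7*u)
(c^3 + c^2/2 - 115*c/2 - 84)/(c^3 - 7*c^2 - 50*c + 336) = (c + 3/2)/(c - 6)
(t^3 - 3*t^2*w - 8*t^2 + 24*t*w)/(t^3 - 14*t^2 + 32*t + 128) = t*(t - 3*w)/(t^2 - 6*t - 16)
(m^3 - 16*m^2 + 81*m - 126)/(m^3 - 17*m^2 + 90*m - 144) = (m - 7)/(m - 8)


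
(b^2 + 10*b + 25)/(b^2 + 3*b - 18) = (b^2 + 10*b + 25)/(b^2 + 3*b - 18)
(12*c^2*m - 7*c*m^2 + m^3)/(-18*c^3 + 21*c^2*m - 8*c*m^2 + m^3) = m*(-4*c + m)/(6*c^2 - 5*c*m + m^2)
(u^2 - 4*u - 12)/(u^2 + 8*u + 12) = (u - 6)/(u + 6)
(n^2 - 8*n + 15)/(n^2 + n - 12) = (n - 5)/(n + 4)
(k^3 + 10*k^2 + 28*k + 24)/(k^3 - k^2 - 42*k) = (k^2 + 4*k + 4)/(k*(k - 7))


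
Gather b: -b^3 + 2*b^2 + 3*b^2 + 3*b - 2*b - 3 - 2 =-b^3 + 5*b^2 + b - 5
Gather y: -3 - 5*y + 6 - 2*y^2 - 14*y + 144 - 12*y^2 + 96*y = -14*y^2 + 77*y + 147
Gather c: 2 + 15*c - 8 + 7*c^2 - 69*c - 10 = 7*c^2 - 54*c - 16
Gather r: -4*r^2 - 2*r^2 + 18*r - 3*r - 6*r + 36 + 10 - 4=-6*r^2 + 9*r + 42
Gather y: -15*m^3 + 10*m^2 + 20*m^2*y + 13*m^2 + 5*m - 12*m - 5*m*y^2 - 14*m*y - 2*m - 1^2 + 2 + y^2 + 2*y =-15*m^3 + 23*m^2 - 9*m + y^2*(1 - 5*m) + y*(20*m^2 - 14*m + 2) + 1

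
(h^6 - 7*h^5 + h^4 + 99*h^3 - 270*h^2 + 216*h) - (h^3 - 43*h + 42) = h^6 - 7*h^5 + h^4 + 98*h^3 - 270*h^2 + 259*h - 42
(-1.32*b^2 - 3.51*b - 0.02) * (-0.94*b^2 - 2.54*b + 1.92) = 1.2408*b^4 + 6.6522*b^3 + 6.3998*b^2 - 6.6884*b - 0.0384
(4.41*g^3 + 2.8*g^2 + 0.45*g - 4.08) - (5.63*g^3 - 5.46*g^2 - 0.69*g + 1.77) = -1.22*g^3 + 8.26*g^2 + 1.14*g - 5.85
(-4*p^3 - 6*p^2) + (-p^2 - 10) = -4*p^3 - 7*p^2 - 10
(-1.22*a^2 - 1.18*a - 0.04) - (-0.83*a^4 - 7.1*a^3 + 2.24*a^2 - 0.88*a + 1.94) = 0.83*a^4 + 7.1*a^3 - 3.46*a^2 - 0.3*a - 1.98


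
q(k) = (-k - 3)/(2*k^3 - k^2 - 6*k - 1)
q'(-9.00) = 0.00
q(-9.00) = 0.00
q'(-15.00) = 0.00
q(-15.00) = 0.00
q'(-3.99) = 0.00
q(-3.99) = -0.01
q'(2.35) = 4.03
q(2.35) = -1.00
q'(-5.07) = -0.00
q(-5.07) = -0.01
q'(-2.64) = 0.05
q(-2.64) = 0.01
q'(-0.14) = -462.31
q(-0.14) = 15.45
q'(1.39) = 0.52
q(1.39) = 0.74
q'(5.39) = 0.02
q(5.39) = -0.03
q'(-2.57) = 0.06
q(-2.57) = 0.02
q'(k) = (-k - 3)*(-6*k^2 + 2*k + 6)/(2*k^3 - k^2 - 6*k - 1)^2 - 1/(2*k^3 - k^2 - 6*k - 1) = (-2*k^3 + k^2 + 6*k - 2*(k + 3)*(-3*k^2 + k + 3) + 1)/(-2*k^3 + k^2 + 6*k + 1)^2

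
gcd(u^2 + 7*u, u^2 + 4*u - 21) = u + 7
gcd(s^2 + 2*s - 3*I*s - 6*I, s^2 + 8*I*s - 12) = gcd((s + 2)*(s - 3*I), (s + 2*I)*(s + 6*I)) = 1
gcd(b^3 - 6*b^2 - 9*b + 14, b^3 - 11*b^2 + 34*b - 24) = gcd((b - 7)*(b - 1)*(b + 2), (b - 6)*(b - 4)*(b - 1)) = b - 1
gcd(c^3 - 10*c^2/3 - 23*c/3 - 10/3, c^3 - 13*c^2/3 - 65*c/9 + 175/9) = c - 5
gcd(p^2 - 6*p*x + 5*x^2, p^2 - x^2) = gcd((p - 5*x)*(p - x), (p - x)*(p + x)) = -p + x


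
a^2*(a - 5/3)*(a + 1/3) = a^4 - 4*a^3/3 - 5*a^2/9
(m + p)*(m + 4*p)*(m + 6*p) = m^3 + 11*m^2*p + 34*m*p^2 + 24*p^3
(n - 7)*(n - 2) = n^2 - 9*n + 14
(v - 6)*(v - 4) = v^2 - 10*v + 24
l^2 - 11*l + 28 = (l - 7)*(l - 4)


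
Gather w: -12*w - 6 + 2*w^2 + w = 2*w^2 - 11*w - 6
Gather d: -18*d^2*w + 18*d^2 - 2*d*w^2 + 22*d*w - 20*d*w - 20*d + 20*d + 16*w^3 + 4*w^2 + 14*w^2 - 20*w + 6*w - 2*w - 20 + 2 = d^2*(18 - 18*w) + d*(-2*w^2 + 2*w) + 16*w^3 + 18*w^2 - 16*w - 18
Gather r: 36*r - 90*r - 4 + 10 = 6 - 54*r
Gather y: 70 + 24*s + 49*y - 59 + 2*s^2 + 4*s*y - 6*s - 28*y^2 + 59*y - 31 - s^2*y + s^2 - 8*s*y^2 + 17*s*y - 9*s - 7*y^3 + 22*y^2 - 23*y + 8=3*s^2 + 9*s - 7*y^3 + y^2*(-8*s - 6) + y*(-s^2 + 21*s + 85) - 12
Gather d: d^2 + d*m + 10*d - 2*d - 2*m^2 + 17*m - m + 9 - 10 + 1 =d^2 + d*(m + 8) - 2*m^2 + 16*m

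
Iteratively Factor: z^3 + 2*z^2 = (z)*(z^2 + 2*z) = z*(z + 2)*(z)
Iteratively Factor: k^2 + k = (k + 1)*(k)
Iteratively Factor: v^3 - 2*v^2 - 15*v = (v + 3)*(v^2 - 5*v) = (v - 5)*(v + 3)*(v)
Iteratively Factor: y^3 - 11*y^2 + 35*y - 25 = (y - 1)*(y^2 - 10*y + 25) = (y - 5)*(y - 1)*(y - 5)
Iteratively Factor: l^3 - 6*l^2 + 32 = (l + 2)*(l^2 - 8*l + 16) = (l - 4)*(l + 2)*(l - 4)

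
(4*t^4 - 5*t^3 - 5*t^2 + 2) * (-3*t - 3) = -12*t^5 + 3*t^4 + 30*t^3 + 15*t^2 - 6*t - 6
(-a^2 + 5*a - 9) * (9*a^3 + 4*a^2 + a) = -9*a^5 + 41*a^4 - 62*a^3 - 31*a^2 - 9*a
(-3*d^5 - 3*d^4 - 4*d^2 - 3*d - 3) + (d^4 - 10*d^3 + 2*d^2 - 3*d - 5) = -3*d^5 - 2*d^4 - 10*d^3 - 2*d^2 - 6*d - 8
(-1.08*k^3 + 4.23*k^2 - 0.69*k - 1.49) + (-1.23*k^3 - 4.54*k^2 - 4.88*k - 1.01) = -2.31*k^3 - 0.31*k^2 - 5.57*k - 2.5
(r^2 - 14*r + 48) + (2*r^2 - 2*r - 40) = 3*r^2 - 16*r + 8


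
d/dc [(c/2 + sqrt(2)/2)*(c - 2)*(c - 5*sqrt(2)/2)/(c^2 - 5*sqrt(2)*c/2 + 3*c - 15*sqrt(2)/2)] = (2*c^4 - 10*sqrt(2)*c^3 + 12*c^3 - 50*sqrt(2)*c^2 + 13*c^2 + 50*c + 60*sqrt(2)*c - 150 + 125*sqrt(2))/(2*(2*c^4 - 10*sqrt(2)*c^3 + 12*c^3 - 60*sqrt(2)*c^2 + 43*c^2 - 90*sqrt(2)*c + 150*c + 225))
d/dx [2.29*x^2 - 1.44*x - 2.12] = 4.58*x - 1.44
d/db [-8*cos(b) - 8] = 8*sin(b)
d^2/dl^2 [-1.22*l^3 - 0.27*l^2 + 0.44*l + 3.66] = -7.32*l - 0.54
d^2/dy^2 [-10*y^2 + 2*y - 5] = -20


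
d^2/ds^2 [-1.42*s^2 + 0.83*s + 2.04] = -2.84000000000000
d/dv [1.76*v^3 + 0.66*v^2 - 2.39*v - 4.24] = 5.28*v^2 + 1.32*v - 2.39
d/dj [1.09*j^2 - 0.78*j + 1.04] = 2.18*j - 0.78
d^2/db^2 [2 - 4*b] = 0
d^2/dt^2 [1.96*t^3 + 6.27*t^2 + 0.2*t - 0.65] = 11.76*t + 12.54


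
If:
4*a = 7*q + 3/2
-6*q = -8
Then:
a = 65/24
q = 4/3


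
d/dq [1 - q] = -1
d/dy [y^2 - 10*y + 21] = 2*y - 10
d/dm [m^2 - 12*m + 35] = 2*m - 12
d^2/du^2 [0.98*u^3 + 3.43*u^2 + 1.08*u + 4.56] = 5.88*u + 6.86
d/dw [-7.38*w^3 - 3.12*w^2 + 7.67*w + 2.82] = -22.14*w^2 - 6.24*w + 7.67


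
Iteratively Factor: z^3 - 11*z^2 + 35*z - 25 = (z - 5)*(z^2 - 6*z + 5) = (z - 5)*(z - 1)*(z - 5)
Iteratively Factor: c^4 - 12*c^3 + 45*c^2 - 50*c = (c)*(c^3 - 12*c^2 + 45*c - 50) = c*(c - 5)*(c^2 - 7*c + 10) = c*(c - 5)^2*(c - 2)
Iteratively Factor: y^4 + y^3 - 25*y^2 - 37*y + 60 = (y + 3)*(y^3 - 2*y^2 - 19*y + 20) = (y - 5)*(y + 3)*(y^2 + 3*y - 4) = (y - 5)*(y + 3)*(y + 4)*(y - 1)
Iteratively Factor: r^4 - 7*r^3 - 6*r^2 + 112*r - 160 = (r - 2)*(r^3 - 5*r^2 - 16*r + 80) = (r - 5)*(r - 2)*(r^2 - 16) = (r - 5)*(r - 2)*(r + 4)*(r - 4)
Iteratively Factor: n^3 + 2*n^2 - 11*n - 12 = (n + 1)*(n^2 + n - 12) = (n + 1)*(n + 4)*(n - 3)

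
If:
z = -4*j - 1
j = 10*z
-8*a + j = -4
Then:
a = 77/164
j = -10/41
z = -1/41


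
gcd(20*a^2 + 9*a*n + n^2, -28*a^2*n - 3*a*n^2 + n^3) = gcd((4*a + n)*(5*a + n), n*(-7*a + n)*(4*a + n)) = 4*a + n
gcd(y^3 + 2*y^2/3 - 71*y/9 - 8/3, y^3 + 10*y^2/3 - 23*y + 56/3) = y - 8/3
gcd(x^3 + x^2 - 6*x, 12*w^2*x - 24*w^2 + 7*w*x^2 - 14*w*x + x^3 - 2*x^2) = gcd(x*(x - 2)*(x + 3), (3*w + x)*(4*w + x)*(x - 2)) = x - 2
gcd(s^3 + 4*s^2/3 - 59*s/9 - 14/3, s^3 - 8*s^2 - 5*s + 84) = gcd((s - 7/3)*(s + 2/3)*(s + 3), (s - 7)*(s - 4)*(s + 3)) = s + 3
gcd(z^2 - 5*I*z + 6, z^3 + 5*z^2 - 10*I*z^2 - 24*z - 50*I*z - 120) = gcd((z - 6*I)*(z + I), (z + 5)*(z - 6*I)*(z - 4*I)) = z - 6*I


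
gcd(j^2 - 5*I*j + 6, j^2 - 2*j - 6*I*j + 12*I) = j - 6*I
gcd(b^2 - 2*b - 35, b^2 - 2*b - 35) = b^2 - 2*b - 35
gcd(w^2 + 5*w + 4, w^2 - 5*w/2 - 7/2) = w + 1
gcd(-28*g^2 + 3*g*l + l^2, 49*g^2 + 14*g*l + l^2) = 7*g + l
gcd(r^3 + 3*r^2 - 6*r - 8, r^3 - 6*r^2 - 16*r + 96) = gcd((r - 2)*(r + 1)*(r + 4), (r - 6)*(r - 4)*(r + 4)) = r + 4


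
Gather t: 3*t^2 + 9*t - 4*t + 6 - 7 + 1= 3*t^2 + 5*t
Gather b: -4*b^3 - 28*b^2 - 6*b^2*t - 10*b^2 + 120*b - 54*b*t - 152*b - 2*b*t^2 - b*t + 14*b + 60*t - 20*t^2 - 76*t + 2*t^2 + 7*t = -4*b^3 + b^2*(-6*t - 38) + b*(-2*t^2 - 55*t - 18) - 18*t^2 - 9*t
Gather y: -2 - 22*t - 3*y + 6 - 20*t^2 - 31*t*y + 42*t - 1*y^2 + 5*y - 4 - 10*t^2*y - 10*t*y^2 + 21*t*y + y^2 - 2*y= -20*t^2 - 10*t*y^2 + 20*t + y*(-10*t^2 - 10*t)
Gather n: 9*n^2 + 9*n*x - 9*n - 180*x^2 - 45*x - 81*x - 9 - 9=9*n^2 + n*(9*x - 9) - 180*x^2 - 126*x - 18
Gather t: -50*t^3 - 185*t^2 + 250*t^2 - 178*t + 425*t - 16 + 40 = -50*t^3 + 65*t^2 + 247*t + 24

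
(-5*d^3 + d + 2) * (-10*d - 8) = 50*d^4 + 40*d^3 - 10*d^2 - 28*d - 16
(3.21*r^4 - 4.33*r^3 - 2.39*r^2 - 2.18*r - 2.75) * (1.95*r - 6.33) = 6.2595*r^5 - 28.7628*r^4 + 22.7484*r^3 + 10.8777*r^2 + 8.4369*r + 17.4075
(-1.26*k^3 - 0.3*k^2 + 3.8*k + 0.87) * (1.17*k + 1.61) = -1.4742*k^4 - 2.3796*k^3 + 3.963*k^2 + 7.1359*k + 1.4007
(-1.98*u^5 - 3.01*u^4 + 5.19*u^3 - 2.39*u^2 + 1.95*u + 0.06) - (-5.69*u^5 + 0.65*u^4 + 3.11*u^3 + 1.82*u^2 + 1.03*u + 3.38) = 3.71*u^5 - 3.66*u^4 + 2.08*u^3 - 4.21*u^2 + 0.92*u - 3.32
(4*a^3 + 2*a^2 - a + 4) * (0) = 0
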